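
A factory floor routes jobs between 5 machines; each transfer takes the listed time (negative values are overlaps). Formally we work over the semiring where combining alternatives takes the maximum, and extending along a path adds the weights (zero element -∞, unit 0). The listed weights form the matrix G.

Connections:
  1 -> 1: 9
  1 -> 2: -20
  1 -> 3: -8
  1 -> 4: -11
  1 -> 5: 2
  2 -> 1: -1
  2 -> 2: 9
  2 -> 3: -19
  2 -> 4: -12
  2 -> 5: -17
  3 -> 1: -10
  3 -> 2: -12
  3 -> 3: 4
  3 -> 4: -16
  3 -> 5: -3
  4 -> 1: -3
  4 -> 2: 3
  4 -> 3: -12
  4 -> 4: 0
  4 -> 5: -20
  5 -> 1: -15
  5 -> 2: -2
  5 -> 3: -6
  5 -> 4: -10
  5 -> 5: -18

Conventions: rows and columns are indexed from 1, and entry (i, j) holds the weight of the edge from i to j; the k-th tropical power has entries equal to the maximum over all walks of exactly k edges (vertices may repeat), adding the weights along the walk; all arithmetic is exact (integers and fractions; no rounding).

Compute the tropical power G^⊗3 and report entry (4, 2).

G^⊗2:
  [18, 0, 1, -2, 11]
  [8, 18, -9, -3, 1]
  [-1, -3, 8, -12, 1]
  [6, 12, -8, 0, -1]
  [-3, 7, -2, -10, -9]
G^⊗3:
  [27, 9, 10, 7, 20]
  [17, 27, 0, 6, 10]
  [8, 6, 12, -8, 5]
  [15, 21, -2, 0, 8]
  [6, 16, 2, -5, -1]
Key observation: the optimum is the walk 4->2->2->2, with weight 3 + 9 + 9 = 21.
Optimal value attained by: walk 4->2->2->2.
Answer: (G^⊗3)[4][2] = 21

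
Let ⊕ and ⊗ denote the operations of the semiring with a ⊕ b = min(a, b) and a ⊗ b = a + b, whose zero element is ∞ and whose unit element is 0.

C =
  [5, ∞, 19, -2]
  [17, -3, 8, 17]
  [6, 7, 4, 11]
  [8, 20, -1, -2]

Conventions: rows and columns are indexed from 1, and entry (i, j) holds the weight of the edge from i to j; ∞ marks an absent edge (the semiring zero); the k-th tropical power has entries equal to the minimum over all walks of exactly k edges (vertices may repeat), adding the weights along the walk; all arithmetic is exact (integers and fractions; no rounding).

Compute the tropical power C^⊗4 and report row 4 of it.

C^⊗2:
  [6, 18, -3, -4]
  [14, -6, 5, 14]
  [10, 4, 8, 4]
  [5, 6, -3, -4]
C^⊗3:
  [3, 4, -5, -6]
  [11, -9, 2, 11]
  [12, 1, 3, 2]
  [3, 3, -5, -6]
C^⊗4:
  [1, 1, -7, -8]
  [8, -12, -1, 8]
  [9, -2, 1, 0]
  [1, 0, -7, -8]
Answer: row 4 of C^⊗4 = [1, 0, -7, -8]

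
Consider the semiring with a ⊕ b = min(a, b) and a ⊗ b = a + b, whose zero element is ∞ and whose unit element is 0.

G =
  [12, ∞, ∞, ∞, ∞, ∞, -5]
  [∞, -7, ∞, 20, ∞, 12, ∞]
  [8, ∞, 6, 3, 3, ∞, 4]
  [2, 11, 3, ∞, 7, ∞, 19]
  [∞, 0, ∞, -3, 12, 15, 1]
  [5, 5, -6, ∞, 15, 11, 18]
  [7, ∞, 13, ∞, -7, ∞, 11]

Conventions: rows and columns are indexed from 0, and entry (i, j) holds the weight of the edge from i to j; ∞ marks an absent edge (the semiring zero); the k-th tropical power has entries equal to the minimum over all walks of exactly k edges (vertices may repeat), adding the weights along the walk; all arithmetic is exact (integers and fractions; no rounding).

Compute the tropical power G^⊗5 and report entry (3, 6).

G^⊗2:
  [2, ∞, 8, ∞, -12, ∞, 6]
  [17, -14, 6, 13, 27, 5, 30]
  [5, 3, 6, 0, -3, 18, 3]
  [11, 4, 9, 4, 6, 22, -3]
  [-1, -7, 0, 9, -6, 12, 12]
  [2, -2, 0, -3, -3, 17, -2]
  [18, -7, 19, -10, 4, 8, -6]
G^⊗3:
  [13, -12, 14, -15, -1, 3, -11]
  [10, -21, -1, 6, 9, -2, 10]
  [2, -4, 3, -6, -4, 12, -2]
  [4, -3, 7, 3, -10, 16, 6]
  [8, -14, 6, -9, 3, 5, -6]
  [-1, -9, 0, -6, -9, 10, -3]
  [-8, -14, -7, 1, -13, 5, 5]
G^⊗4:
  [-13, -19, -12, -4, -18, 0, 0]
  [3, -28, -8, -1, 2, -9, 3]
  [-4, -11, -3, -7, -9, 8, -3]
  [5, -10, 6, -13, -1, 5, -9]
  [-7, -21, -6, 0, -13, -2, 3]
  [-4, -16, -3, -12, -10, 3, -8]
  [1, -21, -1, -16, -4, -2, -13]
G^⊗5:
  [-4, -26, -6, -21, -9, -7, -18]
  [-4, -35, -15, -8, -5, -16, -4]
  [-5, -18, -4, -12, -10, 1, -9]
  [-11, -17, -10, -4, -16, 2, 0]
  [2, -28, -8, -16, -4, -9, -12]
  [-10, -23, -9, -13, -15, -4, -9]
  [-14, -28, -13, -7, -20, -9, -4]
Key observation: the optimum is the walk 3->2->0->6->4->6, with weight 3 + 8 + (-5) + (-7) + 1 = 0.
Optimal value attained by: walk 3->2->0->6->4->6.
Answer: (G^⊗5)[3][6] = 0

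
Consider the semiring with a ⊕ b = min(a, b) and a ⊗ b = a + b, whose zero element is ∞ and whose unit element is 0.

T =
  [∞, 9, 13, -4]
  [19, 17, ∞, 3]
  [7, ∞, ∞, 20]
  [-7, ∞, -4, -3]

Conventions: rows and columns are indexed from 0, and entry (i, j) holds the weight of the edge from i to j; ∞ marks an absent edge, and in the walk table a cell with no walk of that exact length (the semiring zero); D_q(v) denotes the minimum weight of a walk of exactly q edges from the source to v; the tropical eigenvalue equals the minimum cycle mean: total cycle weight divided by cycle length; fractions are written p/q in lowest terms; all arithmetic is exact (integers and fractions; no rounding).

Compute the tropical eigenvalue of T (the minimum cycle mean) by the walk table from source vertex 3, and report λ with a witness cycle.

q=0: [∞, ∞, ∞, 0]
q=1: [-7, ∞, -4, -3]
q=2: [-10, 2, -7, -11]
q=3: [-18, -1, -15, -14]
q=4: [-21, -9, -18, -22]
Optimal cycle mean attained by: cycle 0->3->0, total (-4) + (-7), length 2.
Answer: λ = -11/2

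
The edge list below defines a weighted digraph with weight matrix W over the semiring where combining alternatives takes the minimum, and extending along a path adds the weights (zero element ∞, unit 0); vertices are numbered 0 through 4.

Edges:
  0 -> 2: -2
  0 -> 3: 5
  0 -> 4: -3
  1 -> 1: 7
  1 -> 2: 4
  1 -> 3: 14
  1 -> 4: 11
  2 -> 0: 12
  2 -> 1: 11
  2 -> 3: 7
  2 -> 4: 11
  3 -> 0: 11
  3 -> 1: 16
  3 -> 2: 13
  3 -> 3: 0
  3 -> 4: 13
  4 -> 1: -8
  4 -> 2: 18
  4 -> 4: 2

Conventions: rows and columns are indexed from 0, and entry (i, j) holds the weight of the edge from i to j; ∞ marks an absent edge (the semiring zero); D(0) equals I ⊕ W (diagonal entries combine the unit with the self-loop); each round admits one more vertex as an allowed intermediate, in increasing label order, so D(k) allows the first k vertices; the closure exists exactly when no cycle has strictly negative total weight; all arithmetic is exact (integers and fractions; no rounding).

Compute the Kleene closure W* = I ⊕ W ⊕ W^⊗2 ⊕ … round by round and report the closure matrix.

D(0):
  [0, ∞, -2, 5, -3]
  [∞, 0, 4, 14, 11]
  [12, 11, 0, 7, 11]
  [11, 16, 13, 0, 13]
  [∞, -8, 18, ∞, 0]
D(1):
  [0, ∞, -2, 5, -3]
  [∞, 0, 4, 14, 11]
  [12, 11, 0, 7, 9]
  [11, 16, 9, 0, 8]
  [∞, -8, 18, ∞, 0]
D(2):
  [0, ∞, -2, 5, -3]
  [∞, 0, 4, 14, 11]
  [12, 11, 0, 7, 9]
  [11, 16, 9, 0, 8]
  [∞, -8, -4, 6, 0]
D(3):
  [0, 9, -2, 5, -3]
  [16, 0, 4, 11, 11]
  [12, 11, 0, 7, 9]
  [11, 16, 9, 0, 8]
  [8, -8, -4, 3, 0]
D(4):
  [0, 9, -2, 5, -3]
  [16, 0, 4, 11, 11]
  [12, 11, 0, 7, 9]
  [11, 16, 9, 0, 8]
  [8, -8, -4, 3, 0]
D(5):
  [0, -11, -7, 0, -3]
  [16, 0, 4, 11, 11]
  [12, 1, 0, 7, 9]
  [11, 0, 4, 0, 8]
  [8, -8, -4, 3, 0]
Answer: W* = [[0, -11, -7, 0, -3], [16, 0, 4, 11, 11], [12, 1, 0, 7, 9], [11, 0, 4, 0, 8], [8, -8, -4, 3, 0]]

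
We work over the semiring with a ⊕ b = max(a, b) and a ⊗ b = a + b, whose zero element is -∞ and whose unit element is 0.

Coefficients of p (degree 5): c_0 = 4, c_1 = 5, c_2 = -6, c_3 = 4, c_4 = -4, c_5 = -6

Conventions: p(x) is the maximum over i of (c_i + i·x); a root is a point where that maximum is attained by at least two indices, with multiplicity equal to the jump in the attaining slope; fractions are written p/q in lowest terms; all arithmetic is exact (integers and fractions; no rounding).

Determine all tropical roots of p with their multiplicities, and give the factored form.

hull edge (i=0, c=4) to (i=1, c=5): slope 1, span 1
hull edge (i=1, c=5) to (i=3, c=4): slope -1/2, span 2
hull edge (i=3, c=4) to (i=5, c=-6): slope -5, span 2
Factored form: p(x) = -6 ⊗ (x ⊕ (-1)) ⊗ (x ⊕ 1/2) ⊗ (x ⊕ 1/2) ⊗ (x ⊕ 5) ⊗ (x ⊕ 5)
Answer: roots = -1 (mult 1), 1/2 (mult 2), 5 (mult 2)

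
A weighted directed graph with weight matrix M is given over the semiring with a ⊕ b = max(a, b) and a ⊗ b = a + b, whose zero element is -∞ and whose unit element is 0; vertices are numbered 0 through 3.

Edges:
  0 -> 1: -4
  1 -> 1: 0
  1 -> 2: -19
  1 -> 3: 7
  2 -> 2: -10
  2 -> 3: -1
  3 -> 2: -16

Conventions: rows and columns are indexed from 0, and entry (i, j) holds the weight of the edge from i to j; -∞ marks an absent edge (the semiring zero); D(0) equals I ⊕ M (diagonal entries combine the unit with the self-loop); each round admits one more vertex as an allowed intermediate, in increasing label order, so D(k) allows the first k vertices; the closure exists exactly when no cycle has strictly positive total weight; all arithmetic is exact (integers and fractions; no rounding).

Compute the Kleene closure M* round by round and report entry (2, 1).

D(0):
  [0, -4, -∞, -∞]
  [-∞, 0, -19, 7]
  [-∞, -∞, 0, -1]
  [-∞, -∞, -16, 0]
D(1):
  [0, -4, -∞, -∞]
  [-∞, 0, -19, 7]
  [-∞, -∞, 0, -1]
  [-∞, -∞, -16, 0]
D(2):
  [0, -4, -23, 3]
  [-∞, 0, -19, 7]
  [-∞, -∞, 0, -1]
  [-∞, -∞, -16, 0]
D(3):
  [0, -4, -23, 3]
  [-∞, 0, -19, 7]
  [-∞, -∞, 0, -1]
  [-∞, -∞, -16, 0]
D(4):
  [0, -4, -13, 3]
  [-∞, 0, -9, 7]
  [-∞, -∞, 0, -1]
  [-∞, -∞, -16, 0]
Answer: M*[2][1] = -∞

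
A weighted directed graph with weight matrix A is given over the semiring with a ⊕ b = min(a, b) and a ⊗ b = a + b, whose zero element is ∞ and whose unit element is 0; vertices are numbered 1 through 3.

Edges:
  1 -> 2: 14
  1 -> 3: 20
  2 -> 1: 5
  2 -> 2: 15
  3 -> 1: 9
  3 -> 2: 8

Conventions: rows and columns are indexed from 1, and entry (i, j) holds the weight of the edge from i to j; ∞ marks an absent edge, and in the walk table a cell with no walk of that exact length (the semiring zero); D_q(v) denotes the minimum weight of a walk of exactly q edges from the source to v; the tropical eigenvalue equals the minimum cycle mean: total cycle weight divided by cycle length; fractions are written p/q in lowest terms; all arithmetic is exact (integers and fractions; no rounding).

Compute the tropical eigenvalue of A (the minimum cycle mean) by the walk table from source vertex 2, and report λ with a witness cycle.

q=0: [∞, 0, ∞]
q=1: [5, 15, ∞]
q=2: [20, 19, 25]
q=3: [24, 33, 40]
Optimal cycle mean attained by: cycle 1->2->1, total 14 + 5, length 2.
Answer: λ = 19/2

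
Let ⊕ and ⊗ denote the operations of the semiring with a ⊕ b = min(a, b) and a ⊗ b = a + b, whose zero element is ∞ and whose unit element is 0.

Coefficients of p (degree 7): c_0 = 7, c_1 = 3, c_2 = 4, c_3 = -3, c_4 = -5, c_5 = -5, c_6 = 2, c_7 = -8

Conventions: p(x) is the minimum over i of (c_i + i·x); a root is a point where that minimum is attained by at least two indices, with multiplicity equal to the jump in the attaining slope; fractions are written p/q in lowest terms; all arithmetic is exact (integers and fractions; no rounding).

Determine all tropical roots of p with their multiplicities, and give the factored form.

hull edge (i=0, c=7) to (i=1, c=3): slope -4, span 1
hull edge (i=1, c=3) to (i=3, c=-3): slope -3, span 2
hull edge (i=3, c=-3) to (i=4, c=-5): slope -2, span 1
hull edge (i=4, c=-5) to (i=7, c=-8): slope -1, span 3
Factored form: p(x) = -8 ⊗ (x ⊕ 1) ⊗ (x ⊕ 1) ⊗ (x ⊕ 1) ⊗ (x ⊕ 2) ⊗ (x ⊕ 3) ⊗ (x ⊕ 3) ⊗ (x ⊕ 4)
Answer: roots = 1 (mult 3), 2 (mult 1), 3 (mult 2), 4 (mult 1)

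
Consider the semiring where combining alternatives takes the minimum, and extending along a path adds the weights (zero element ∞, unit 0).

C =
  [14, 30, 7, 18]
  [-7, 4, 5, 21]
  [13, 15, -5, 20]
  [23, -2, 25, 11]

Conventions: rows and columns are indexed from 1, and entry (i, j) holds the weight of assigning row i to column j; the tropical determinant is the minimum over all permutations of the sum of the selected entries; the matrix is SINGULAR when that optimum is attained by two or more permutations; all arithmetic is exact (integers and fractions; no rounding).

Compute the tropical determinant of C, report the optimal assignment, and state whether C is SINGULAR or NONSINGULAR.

σ = (1, 2, 3, 4): 14 + 4 + (-5) + 11 = 24
σ = (1, 2, 4, 3): 14 + 4 + 20 + 25 = 63
σ = (1, 3, 2, 4): 14 + 5 + 15 + 11 = 45
σ = (1, 3, 4, 2): 14 + 5 + 20 + (-2) = 37
σ = (1, 4, 2, 3): 14 + 21 + 15 + 25 = 75
σ = (1, 4, 3, 2): 14 + 21 + (-5) + (-2) = 28
σ = (2, 1, 3, 4): 30 + (-7) + (-5) + 11 = 29
σ = (2, 1, 4, 3): 30 + (-7) + 20 + 25 = 68
σ = (2, 3, 1, 4): 30 + 5 + 13 + 11 = 59
σ = (2, 3, 4, 1): 30 + 5 + 20 + 23 = 78
σ = (2, 4, 1, 3): 30 + 21 + 13 + 25 = 89
σ = (2, 4, 3, 1): 30 + 21 + (-5) + 23 = 69
σ = (3, 1, 2, 4): 7 + (-7) + 15 + 11 = 26
σ = (3, 1, 4, 2): 7 + (-7) + 20 + (-2) = 18
σ = (3, 2, 1, 4): 7 + 4 + 13 + 11 = 35
σ = (3, 2, 4, 1): 7 + 4 + 20 + 23 = 54
σ = (3, 4, 1, 2): 7 + 21 + 13 + (-2) = 39
σ = (3, 4, 2, 1): 7 + 21 + 15 + 23 = 66
σ = (4, 1, 2, 3): 18 + (-7) + 15 + 25 = 51
σ = (4, 1, 3, 2): 18 + (-7) + (-5) + (-2) = 4
σ = (4, 2, 1, 3): 18 + 4 + 13 + 25 = 60
σ = (4, 2, 3, 1): 18 + 4 + (-5) + 23 = 40
σ = (4, 3, 1, 2): 18 + 5 + 13 + (-2) = 34
σ = (4, 3, 2, 1): 18 + 5 + 15 + 23 = 61
Optimal value attained by: σ = (4, 1, 3, 2).
Answer: det⊕(C) = 4; verdict: NONSINGULAR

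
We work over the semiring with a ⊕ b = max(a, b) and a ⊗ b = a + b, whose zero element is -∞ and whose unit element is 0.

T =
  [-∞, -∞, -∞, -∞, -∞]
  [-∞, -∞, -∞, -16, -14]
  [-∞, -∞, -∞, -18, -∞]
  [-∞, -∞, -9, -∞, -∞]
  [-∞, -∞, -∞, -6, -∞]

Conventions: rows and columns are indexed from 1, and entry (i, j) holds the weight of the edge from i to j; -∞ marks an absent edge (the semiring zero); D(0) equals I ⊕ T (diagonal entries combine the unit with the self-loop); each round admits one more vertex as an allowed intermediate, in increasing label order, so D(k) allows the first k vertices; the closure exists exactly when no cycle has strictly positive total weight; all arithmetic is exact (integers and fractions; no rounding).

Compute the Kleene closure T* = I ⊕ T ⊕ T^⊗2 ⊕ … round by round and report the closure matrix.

D(0):
  [0, -∞, -∞, -∞, -∞]
  [-∞, 0, -∞, -16, -14]
  [-∞, -∞, 0, -18, -∞]
  [-∞, -∞, -9, 0, -∞]
  [-∞, -∞, -∞, -6, 0]
D(1):
  [0, -∞, -∞, -∞, -∞]
  [-∞, 0, -∞, -16, -14]
  [-∞, -∞, 0, -18, -∞]
  [-∞, -∞, -9, 0, -∞]
  [-∞, -∞, -∞, -6, 0]
D(2):
  [0, -∞, -∞, -∞, -∞]
  [-∞, 0, -∞, -16, -14]
  [-∞, -∞, 0, -18, -∞]
  [-∞, -∞, -9, 0, -∞]
  [-∞, -∞, -∞, -6, 0]
D(3):
  [0, -∞, -∞, -∞, -∞]
  [-∞, 0, -∞, -16, -14]
  [-∞, -∞, 0, -18, -∞]
  [-∞, -∞, -9, 0, -∞]
  [-∞, -∞, -∞, -6, 0]
D(4):
  [0, -∞, -∞, -∞, -∞]
  [-∞, 0, -25, -16, -14]
  [-∞, -∞, 0, -18, -∞]
  [-∞, -∞, -9, 0, -∞]
  [-∞, -∞, -15, -6, 0]
D(5):
  [0, -∞, -∞, -∞, -∞]
  [-∞, 0, -25, -16, -14]
  [-∞, -∞, 0, -18, -∞]
  [-∞, -∞, -9, 0, -∞]
  [-∞, -∞, -15, -6, 0]
Answer: T* = [[0, -∞, -∞, -∞, -∞], [-∞, 0, -25, -16, -14], [-∞, -∞, 0, -18, -∞], [-∞, -∞, -9, 0, -∞], [-∞, -∞, -15, -6, 0]]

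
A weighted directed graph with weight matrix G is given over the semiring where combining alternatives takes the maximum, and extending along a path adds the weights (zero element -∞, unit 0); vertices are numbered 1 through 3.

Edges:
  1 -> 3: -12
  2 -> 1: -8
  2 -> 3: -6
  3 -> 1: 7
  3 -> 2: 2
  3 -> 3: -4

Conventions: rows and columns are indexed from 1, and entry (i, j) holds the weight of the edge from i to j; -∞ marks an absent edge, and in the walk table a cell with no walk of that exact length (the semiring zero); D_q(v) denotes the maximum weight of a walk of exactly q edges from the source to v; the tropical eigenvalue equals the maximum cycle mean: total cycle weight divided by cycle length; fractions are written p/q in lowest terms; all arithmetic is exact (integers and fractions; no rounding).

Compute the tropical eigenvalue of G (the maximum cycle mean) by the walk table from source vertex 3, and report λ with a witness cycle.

q=0: [-∞, -∞, 0]
q=1: [7, 2, -4]
q=2: [3, -2, -4]
q=3: [3, -2, -8]
Optimal cycle mean attained by: cycle 2->3->2, total (-6) + 2, length 2.
Answer: λ = -2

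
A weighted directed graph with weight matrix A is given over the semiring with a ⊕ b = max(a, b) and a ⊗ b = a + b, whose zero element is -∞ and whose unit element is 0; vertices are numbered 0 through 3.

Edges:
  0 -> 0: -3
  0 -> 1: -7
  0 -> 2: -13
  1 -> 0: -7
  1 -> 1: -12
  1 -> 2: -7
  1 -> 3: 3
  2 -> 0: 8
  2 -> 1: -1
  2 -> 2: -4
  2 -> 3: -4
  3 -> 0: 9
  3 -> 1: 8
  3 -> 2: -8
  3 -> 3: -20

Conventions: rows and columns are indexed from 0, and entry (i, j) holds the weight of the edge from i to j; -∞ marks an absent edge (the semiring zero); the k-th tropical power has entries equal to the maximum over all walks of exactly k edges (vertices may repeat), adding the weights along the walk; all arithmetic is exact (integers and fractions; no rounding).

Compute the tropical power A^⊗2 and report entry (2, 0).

A^⊗2:
  [-5, -10, -14, -4]
  [12, 11, -5, -9]
  [5, 4, -5, 2]
  [6, 2, 1, 11]
Key observation: the optimum is the walk 2->0->0, with weight 8 + (-3) = 5.
Optimal value attained by: walk 2->0->0.
Answer: (A^⊗2)[2][0] = 5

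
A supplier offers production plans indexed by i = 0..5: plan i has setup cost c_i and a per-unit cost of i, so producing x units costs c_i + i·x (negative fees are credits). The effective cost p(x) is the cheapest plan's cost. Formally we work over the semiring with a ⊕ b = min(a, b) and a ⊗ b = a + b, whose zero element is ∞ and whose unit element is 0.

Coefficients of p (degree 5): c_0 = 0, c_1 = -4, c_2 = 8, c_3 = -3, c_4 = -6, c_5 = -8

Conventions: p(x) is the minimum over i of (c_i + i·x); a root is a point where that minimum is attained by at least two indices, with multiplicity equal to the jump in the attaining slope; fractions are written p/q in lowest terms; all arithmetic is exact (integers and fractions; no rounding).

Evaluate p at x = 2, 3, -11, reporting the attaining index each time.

p(2) = min(0+0·2=0, -4+1·2=-2, 8+2·2=12, -3+3·2=3, -6+4·2=2, -8+5·2=2) = -2 (attained by i=1)
p(3) = min(0+0·3=0, -4+1·3=-1, 8+2·3=14, -3+3·3=6, -6+4·3=6, -8+5·3=7) = -1 (attained by i=1)
p(-11) = min(0+0·(-11)=0, -4+1·(-11)=-15, 8+2·(-11)=-14, -3+3·(-11)=-36, -6+4·(-11)=-50, -8+5·(-11)=-63) = -63 (attained by i=5)
Answer: p(2) = -2; p(3) = -1; p(-11) = -63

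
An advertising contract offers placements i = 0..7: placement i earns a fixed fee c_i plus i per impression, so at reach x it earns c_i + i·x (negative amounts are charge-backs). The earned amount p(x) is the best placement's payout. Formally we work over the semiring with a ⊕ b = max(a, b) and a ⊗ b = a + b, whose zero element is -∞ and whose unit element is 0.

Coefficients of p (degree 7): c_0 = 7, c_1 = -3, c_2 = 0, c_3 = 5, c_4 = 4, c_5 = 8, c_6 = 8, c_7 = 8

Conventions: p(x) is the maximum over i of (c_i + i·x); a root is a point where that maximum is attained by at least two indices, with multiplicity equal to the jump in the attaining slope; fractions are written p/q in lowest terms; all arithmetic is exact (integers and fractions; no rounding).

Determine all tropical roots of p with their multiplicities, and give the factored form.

hull edge (i=0, c=7) to (i=5, c=8): slope 1/5, span 5
hull edge (i=5, c=8) to (i=7, c=8): slope 0, span 2
Factored form: p(x) = 8 ⊗ (x ⊕ (-1/5)) ⊗ (x ⊕ (-1/5)) ⊗ (x ⊕ (-1/5)) ⊗ (x ⊕ (-1/5)) ⊗ (x ⊕ (-1/5)) ⊗ (x ⊕ 0) ⊗ (x ⊕ 0)
Answer: roots = -1/5 (mult 5), 0 (mult 2)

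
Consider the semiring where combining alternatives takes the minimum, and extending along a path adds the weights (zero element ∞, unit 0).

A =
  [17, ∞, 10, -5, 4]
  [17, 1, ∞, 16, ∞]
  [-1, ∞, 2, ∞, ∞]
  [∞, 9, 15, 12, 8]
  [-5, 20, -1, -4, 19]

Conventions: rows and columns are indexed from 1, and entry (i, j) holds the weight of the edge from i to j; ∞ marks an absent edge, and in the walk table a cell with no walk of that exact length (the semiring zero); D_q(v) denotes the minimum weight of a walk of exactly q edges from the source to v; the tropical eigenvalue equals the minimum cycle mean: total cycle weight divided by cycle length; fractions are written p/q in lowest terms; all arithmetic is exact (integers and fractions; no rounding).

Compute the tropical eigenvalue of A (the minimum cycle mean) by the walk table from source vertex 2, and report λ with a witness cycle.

q=0: [∞, 0, ∞, ∞, ∞]
q=1: [17, 1, ∞, 16, ∞]
q=2: [18, 2, 27, 12, 21]
q=3: [16, 3, 20, 13, 20]
q=4: [15, 4, 19, 11, 20]
q=5: [15, 5, 19, 10, 19]
Optimal cycle mean attained by: cycle 1->4->5->1, total (-5) + 8 + (-5), length 3.
Answer: λ = -2/3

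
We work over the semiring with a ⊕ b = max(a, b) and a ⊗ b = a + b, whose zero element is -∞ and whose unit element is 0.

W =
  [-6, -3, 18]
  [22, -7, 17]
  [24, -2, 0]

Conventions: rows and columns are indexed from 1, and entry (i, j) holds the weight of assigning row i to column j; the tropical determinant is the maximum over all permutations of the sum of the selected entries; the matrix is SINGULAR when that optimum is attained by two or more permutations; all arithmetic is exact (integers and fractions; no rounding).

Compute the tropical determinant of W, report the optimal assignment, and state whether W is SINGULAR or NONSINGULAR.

σ = (1, 2, 3): (-6) + (-7) + 0 = -13
σ = (1, 3, 2): (-6) + 17 + (-2) = 9
σ = (2, 1, 3): (-3) + 22 + 0 = 19
σ = (2, 3, 1): (-3) + 17 + 24 = 38
σ = (3, 1, 2): 18 + 22 + (-2) = 38
σ = (3, 2, 1): 18 + (-7) + 24 = 35
Optimal value attained by: σ = (2, 3, 1).
Answer: det⊕(W) = 38; verdict: SINGULAR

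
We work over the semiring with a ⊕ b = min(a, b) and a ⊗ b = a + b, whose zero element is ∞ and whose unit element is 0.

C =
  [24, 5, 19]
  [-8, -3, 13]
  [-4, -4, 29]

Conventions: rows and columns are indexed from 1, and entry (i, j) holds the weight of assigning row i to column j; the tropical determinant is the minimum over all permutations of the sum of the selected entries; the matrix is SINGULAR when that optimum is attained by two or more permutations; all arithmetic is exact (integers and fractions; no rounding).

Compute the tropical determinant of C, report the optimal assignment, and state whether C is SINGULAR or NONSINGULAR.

σ = (1, 2, 3): 24 + (-3) + 29 = 50
σ = (1, 3, 2): 24 + 13 + (-4) = 33
σ = (2, 1, 3): 5 + (-8) + 29 = 26
σ = (2, 3, 1): 5 + 13 + (-4) = 14
σ = (3, 1, 2): 19 + (-8) + (-4) = 7
σ = (3, 2, 1): 19 + (-3) + (-4) = 12
Optimal value attained by: σ = (3, 1, 2).
Answer: det⊕(C) = 7; verdict: NONSINGULAR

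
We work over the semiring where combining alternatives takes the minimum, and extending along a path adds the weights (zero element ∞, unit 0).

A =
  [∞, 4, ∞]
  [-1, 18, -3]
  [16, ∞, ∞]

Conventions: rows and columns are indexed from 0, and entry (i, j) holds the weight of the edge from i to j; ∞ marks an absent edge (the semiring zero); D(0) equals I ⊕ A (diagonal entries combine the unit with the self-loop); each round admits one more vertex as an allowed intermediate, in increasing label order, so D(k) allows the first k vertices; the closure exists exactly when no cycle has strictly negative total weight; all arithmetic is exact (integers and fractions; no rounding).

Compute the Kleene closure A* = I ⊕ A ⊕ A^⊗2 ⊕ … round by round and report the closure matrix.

D(0):
  [0, 4, ∞]
  [-1, 0, -3]
  [16, ∞, 0]
D(1):
  [0, 4, ∞]
  [-1, 0, -3]
  [16, 20, 0]
D(2):
  [0, 4, 1]
  [-1, 0, -3]
  [16, 20, 0]
D(3):
  [0, 4, 1]
  [-1, 0, -3]
  [16, 20, 0]
Answer: A* = [[0, 4, 1], [-1, 0, -3], [16, 20, 0]]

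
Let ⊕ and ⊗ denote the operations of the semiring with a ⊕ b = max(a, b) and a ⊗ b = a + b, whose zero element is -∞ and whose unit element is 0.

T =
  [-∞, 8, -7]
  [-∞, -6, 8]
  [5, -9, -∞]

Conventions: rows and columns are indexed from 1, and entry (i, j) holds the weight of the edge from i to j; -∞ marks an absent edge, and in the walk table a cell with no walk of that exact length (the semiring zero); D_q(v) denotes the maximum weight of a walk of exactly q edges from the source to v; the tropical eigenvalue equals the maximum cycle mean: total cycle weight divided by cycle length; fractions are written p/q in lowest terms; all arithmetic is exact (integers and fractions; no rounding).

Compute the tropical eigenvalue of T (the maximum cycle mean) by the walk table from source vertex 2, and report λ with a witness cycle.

q=0: [-∞, 0, -∞]
q=1: [-∞, -6, 8]
q=2: [13, -1, 2]
q=3: [7, 21, 7]
Optimal cycle mean attained by: cycle 1->2->3->1, total 8 + 8 + 5, length 3.
Answer: λ = 7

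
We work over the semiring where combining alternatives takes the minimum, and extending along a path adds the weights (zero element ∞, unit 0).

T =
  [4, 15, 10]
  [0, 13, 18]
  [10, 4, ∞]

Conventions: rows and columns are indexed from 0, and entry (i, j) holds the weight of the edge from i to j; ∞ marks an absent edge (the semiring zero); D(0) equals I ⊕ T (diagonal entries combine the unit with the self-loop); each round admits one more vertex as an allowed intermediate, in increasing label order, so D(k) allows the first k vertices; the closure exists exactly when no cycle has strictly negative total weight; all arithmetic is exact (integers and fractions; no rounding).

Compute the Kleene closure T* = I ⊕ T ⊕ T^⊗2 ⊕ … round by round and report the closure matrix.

D(0):
  [0, 15, 10]
  [0, 0, 18]
  [10, 4, 0]
D(1):
  [0, 15, 10]
  [0, 0, 10]
  [10, 4, 0]
D(2):
  [0, 15, 10]
  [0, 0, 10]
  [4, 4, 0]
D(3):
  [0, 14, 10]
  [0, 0, 10]
  [4, 4, 0]
Answer: T* = [[0, 14, 10], [0, 0, 10], [4, 4, 0]]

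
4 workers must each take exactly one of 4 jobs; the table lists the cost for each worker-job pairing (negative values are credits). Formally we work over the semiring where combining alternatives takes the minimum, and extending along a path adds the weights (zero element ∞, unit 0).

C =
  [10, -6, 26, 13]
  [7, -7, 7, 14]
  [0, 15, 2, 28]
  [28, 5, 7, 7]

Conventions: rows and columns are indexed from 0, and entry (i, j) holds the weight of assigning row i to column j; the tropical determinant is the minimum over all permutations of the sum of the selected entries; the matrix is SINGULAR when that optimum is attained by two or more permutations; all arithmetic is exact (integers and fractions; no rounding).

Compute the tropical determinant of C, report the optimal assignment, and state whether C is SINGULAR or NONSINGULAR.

σ = (0, 1, 2, 3): 10 + (-7) + 2 + 7 = 12
σ = (0, 1, 3, 2): 10 + (-7) + 28 + 7 = 38
σ = (0, 2, 1, 3): 10 + 7 + 15 + 7 = 39
σ = (0, 2, 3, 1): 10 + 7 + 28 + 5 = 50
σ = (0, 3, 1, 2): 10 + 14 + 15 + 7 = 46
σ = (0, 3, 2, 1): 10 + 14 + 2 + 5 = 31
σ = (1, 0, 2, 3): (-6) + 7 + 2 + 7 = 10
σ = (1, 0, 3, 2): (-6) + 7 + 28 + 7 = 36
σ = (1, 2, 0, 3): (-6) + 7 + 0 + 7 = 8
σ = (1, 2, 3, 0): (-6) + 7 + 28 + 28 = 57
σ = (1, 3, 0, 2): (-6) + 14 + 0 + 7 = 15
σ = (1, 3, 2, 0): (-6) + 14 + 2 + 28 = 38
σ = (2, 0, 1, 3): 26 + 7 + 15 + 7 = 55
σ = (2, 0, 3, 1): 26 + 7 + 28 + 5 = 66
σ = (2, 1, 0, 3): 26 + (-7) + 0 + 7 = 26
σ = (2, 1, 3, 0): 26 + (-7) + 28 + 28 = 75
σ = (2, 3, 0, 1): 26 + 14 + 0 + 5 = 45
σ = (2, 3, 1, 0): 26 + 14 + 15 + 28 = 83
σ = (3, 0, 1, 2): 13 + 7 + 15 + 7 = 42
σ = (3, 0, 2, 1): 13 + 7 + 2 + 5 = 27
σ = (3, 1, 0, 2): 13 + (-7) + 0 + 7 = 13
σ = (3, 1, 2, 0): 13 + (-7) + 2 + 28 = 36
σ = (3, 2, 0, 1): 13 + 7 + 0 + 5 = 25
σ = (3, 2, 1, 0): 13 + 7 + 15 + 28 = 63
Optimal value attained by: σ = (1, 2, 0, 3).
Answer: det⊕(C) = 8; verdict: NONSINGULAR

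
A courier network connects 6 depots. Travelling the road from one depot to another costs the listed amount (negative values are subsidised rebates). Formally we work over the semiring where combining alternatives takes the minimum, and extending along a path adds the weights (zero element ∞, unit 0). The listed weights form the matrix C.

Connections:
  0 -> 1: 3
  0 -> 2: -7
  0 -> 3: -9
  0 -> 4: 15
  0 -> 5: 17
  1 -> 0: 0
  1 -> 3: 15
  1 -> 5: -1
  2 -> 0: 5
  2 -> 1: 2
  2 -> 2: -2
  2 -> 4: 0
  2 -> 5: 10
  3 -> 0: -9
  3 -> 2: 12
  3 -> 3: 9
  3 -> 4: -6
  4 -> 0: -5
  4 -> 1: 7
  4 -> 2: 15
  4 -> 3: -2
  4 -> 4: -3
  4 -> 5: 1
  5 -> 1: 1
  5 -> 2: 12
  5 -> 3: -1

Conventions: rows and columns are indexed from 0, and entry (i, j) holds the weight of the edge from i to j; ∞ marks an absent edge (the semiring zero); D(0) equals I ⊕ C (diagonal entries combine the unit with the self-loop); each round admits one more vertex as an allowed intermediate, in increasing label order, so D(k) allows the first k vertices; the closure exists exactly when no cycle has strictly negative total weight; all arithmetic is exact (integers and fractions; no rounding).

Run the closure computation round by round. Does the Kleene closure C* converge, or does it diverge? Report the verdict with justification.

Detection: at round 0, diagonal entry (2, 2) turns strictly negative.
Key observation: the cycle 2->2 has total weight (-2), which is strictly negative.
Answer: DIVERGES — negative cycle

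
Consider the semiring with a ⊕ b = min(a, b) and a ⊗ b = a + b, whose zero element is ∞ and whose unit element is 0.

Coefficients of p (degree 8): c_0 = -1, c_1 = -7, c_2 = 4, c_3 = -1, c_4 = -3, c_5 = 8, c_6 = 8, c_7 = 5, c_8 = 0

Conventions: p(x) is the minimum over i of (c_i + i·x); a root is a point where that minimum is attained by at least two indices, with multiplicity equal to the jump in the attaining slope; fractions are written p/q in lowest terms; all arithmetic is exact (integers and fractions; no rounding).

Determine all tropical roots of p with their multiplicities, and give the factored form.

hull edge (i=0, c=-1) to (i=1, c=-7): slope -6, span 1
hull edge (i=1, c=-7) to (i=8, c=0): slope 1, span 7
Factored form: p(x) = 0 ⊗ (x ⊕ (-1)) ⊗ (x ⊕ (-1)) ⊗ (x ⊕ (-1)) ⊗ (x ⊕ (-1)) ⊗ (x ⊕ (-1)) ⊗ (x ⊕ (-1)) ⊗ (x ⊕ (-1)) ⊗ (x ⊕ 6)
Answer: roots = -1 (mult 7), 6 (mult 1)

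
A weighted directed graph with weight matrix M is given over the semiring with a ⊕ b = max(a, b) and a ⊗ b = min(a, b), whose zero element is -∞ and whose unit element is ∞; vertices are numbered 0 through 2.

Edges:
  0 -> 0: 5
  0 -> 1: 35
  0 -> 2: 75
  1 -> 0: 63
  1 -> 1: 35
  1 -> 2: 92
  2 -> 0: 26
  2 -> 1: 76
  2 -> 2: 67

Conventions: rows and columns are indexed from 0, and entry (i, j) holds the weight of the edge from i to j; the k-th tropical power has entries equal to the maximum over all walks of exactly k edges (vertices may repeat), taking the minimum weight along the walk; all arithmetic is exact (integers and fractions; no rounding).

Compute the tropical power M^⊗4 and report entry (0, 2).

M^⊗2:
  [35, 75, 67]
  [35, 76, 67]
  [63, 67, 76]
M^⊗3:
  [63, 67, 75]
  [63, 67, 76]
  [63, 76, 67]
M^⊗4:
  [63, 75, 67]
  [63, 76, 67]
  [63, 67, 76]
Key observation: the optimum is the walk 0->2->1->2->2, with weight 75 min 76 min 92 min 67 = 67.
Optimal value attained by: walk 0->2->1->2->2.
Answer: (M^⊗4)[0][2] = 67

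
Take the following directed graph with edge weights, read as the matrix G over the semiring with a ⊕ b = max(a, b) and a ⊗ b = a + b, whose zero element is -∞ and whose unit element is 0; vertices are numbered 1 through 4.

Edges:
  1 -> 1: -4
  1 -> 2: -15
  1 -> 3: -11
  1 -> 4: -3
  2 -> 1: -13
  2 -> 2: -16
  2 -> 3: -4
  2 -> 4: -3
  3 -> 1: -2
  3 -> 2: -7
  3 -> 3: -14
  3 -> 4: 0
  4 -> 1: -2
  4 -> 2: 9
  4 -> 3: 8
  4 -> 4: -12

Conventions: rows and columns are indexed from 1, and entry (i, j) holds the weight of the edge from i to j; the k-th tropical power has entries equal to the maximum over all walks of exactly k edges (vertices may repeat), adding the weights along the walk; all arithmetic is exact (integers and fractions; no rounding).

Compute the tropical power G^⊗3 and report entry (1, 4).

G^⊗2:
  [-5, 6, 5, -7]
  [-5, 6, 5, -4]
  [-2, 9, 8, -5]
  [6, 1, 5, 8]
G^⊗3:
  [3, 2, 2, 5]
  [3, 5, 4, 5]
  [6, 4, 5, 8]
  [6, 17, 16, 5]
Key observation: the optimum is the walk 1->4->3->4, with weight (-3) + 8 + 0 = 5.
Optimal value attained by: walk 1->4->3->4.
Answer: (G^⊗3)[1][4] = 5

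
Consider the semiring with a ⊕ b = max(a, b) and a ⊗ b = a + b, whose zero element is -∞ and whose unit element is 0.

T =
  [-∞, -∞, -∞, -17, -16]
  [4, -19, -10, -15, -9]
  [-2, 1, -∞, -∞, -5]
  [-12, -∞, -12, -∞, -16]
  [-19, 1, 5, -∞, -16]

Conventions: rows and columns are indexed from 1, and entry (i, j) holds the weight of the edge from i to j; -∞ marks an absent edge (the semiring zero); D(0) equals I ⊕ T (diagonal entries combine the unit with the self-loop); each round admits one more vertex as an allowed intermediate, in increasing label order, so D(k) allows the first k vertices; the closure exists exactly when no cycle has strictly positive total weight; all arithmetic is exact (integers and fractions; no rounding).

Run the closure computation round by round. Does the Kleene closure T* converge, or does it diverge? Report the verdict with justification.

D(0):
  [0, -∞, -∞, -17, -16]
  [4, 0, -10, -15, -9]
  [-2, 1, 0, -∞, -5]
  [-12, -∞, -12, 0, -16]
  [-19, 1, 5, -∞, 0]
D(1):
  [0, -∞, -∞, -17, -16]
  [4, 0, -10, -13, -9]
  [-2, 1, 0, -19, -5]
  [-12, -∞, -12, 0, -16]
  [-19, 1, 5, -36, 0]
D(2):
  [0, -∞, -∞, -17, -16]
  [4, 0, -10, -13, -9]
  [5, 1, 0, -12, -5]
  [-12, -∞, -12, 0, -16]
  [5, 1, 5, -12, 0]
D(3):
  [0, -∞, -∞, -17, -16]
  [4, 0, -10, -13, -9]
  [5, 1, 0, -12, -5]
  [-7, -11, -12, 0, -16]
  [10, 6, 5, -7, 0]
D(4):
  [0, -28, -29, -17, -16]
  [4, 0, -10, -13, -9]
  [5, 1, 0, -12, -5]
  [-7, -11, -12, 0, -16]
  [10, 6, 5, -7, 0]
D(5):
  [0, -10, -11, -17, -16]
  [4, 0, -4, -13, -9]
  [5, 1, 0, -12, -5]
  [-6, -10, -11, 0, -16]
  [10, 6, 5, -7, 0]
Key observation: every diagonal entry stays at the unit through all rounds, so no improving cycle exists.
Answer: CONVERGES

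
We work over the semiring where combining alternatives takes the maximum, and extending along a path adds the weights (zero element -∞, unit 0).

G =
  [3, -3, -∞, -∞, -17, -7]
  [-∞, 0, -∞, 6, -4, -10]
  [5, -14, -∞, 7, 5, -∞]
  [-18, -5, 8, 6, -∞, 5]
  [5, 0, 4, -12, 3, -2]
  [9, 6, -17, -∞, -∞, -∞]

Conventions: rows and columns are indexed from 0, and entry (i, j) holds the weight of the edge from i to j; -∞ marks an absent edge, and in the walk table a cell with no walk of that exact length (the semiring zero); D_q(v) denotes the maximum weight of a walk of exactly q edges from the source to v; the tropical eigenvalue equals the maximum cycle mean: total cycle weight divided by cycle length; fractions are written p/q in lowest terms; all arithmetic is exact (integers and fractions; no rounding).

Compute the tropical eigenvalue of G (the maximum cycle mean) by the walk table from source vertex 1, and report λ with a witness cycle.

q=0: [-∞, 0, -∞, -∞, -∞, -∞]
q=1: [-∞, 0, -∞, 6, -4, -10]
q=2: [1, 1, 14, 12, -1, 11]
q=3: [20, 17, 20, 21, 19, 17]
q=4: [26, 23, 29, 27, 25, 26]
q=5: [35, 32, 35, 36, 34, 32]
q=6: [41, 38, 44, 42, 40, 41]
Optimal cycle mean attained by: cycle 2->3->2, total 7 + 8, length 2.
Answer: λ = 15/2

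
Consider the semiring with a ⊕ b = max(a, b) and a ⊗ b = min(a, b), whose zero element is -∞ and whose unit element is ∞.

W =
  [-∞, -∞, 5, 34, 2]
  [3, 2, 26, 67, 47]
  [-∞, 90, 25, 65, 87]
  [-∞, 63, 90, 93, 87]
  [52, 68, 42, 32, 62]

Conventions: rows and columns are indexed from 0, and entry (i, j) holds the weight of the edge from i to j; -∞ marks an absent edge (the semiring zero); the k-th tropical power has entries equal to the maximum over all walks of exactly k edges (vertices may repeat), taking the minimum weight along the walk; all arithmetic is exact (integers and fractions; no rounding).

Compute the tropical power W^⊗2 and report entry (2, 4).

W^⊗2:
  [2, 34, 34, 34, 34]
  [47, 63, 67, 67, 67]
  [52, 68, 65, 67, 65]
  [52, 90, 90, 93, 87]
  [52, 62, 42, 67, 62]
Key observation: the optimum is the walk 2->3->4, with weight 65 min 87 = 65.
Optimal value attained by: walk 2->3->4.
Answer: (W^⊗2)[2][4] = 65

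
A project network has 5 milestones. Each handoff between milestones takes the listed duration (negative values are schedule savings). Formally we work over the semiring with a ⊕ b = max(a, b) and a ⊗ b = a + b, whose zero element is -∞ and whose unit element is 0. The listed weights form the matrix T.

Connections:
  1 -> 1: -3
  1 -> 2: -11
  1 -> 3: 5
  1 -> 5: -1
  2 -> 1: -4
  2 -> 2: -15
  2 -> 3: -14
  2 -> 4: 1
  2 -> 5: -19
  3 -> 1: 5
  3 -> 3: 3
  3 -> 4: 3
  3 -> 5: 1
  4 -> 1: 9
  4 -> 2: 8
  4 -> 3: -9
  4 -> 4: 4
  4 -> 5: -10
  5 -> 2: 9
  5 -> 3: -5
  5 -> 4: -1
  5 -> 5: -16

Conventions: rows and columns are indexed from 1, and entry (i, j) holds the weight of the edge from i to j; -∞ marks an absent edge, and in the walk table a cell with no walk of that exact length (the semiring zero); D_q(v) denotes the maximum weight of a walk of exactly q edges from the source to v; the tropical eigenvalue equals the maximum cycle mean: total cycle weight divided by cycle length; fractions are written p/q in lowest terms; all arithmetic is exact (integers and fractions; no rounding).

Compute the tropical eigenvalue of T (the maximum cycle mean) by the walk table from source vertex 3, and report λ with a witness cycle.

q=0: [-∞, -∞, 0, -∞, -∞]
q=1: [5, -∞, 3, 3, 1]
q=2: [12, 11, 10, 7, 4]
q=3: [16, 15, 17, 13, 11]
q=4: [22, 21, 21, 20, 18]
q=5: [29, 28, 27, 24, 22]
Optimal cycle mean attained by: cycle 1->3->4->1, total 5 + 3 + 9, length 3.
Answer: λ = 17/3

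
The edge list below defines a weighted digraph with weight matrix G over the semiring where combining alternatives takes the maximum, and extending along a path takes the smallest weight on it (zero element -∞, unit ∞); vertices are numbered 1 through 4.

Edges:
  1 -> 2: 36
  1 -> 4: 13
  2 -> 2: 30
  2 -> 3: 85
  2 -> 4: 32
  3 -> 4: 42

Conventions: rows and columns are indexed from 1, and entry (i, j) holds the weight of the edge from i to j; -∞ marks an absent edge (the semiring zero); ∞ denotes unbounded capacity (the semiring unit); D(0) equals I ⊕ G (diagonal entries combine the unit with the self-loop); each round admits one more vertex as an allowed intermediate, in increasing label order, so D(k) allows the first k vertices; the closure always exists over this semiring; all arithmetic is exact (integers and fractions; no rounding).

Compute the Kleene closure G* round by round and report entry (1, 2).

D(0):
  [∞, 36, -∞, 13]
  [-∞, ∞, 85, 32]
  [-∞, -∞, ∞, 42]
  [-∞, -∞, -∞, ∞]
D(1):
  [∞, 36, -∞, 13]
  [-∞, ∞, 85, 32]
  [-∞, -∞, ∞, 42]
  [-∞, -∞, -∞, ∞]
D(2):
  [∞, 36, 36, 32]
  [-∞, ∞, 85, 32]
  [-∞, -∞, ∞, 42]
  [-∞, -∞, -∞, ∞]
D(3):
  [∞, 36, 36, 36]
  [-∞, ∞, 85, 42]
  [-∞, -∞, ∞, 42]
  [-∞, -∞, -∞, ∞]
D(4):
  [∞, 36, 36, 36]
  [-∞, ∞, 85, 42]
  [-∞, -∞, ∞, 42]
  [-∞, -∞, -∞, ∞]
Answer: G*[1][2] = 36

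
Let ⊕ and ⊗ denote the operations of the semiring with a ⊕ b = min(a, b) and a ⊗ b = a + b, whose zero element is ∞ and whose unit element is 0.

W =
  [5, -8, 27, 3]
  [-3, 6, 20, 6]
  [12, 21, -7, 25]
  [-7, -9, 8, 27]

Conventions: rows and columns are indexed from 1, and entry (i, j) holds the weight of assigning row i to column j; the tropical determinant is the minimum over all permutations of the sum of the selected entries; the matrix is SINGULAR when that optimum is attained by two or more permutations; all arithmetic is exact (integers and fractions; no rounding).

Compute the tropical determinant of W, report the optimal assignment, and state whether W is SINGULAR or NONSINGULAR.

σ = (1, 2, 3, 4): 5 + 6 + (-7) + 27 = 31
σ = (1, 2, 4, 3): 5 + 6 + 25 + 8 = 44
σ = (1, 3, 2, 4): 5 + 20 + 21 + 27 = 73
σ = (1, 3, 4, 2): 5 + 20 + 25 + (-9) = 41
σ = (1, 4, 2, 3): 5 + 6 + 21 + 8 = 40
σ = (1, 4, 3, 2): 5 + 6 + (-7) + (-9) = -5
σ = (2, 1, 3, 4): (-8) + (-3) + (-7) + 27 = 9
σ = (2, 1, 4, 3): (-8) + (-3) + 25 + 8 = 22
σ = (2, 3, 1, 4): (-8) + 20 + 12 + 27 = 51
σ = (2, 3, 4, 1): (-8) + 20 + 25 + (-7) = 30
σ = (2, 4, 1, 3): (-8) + 6 + 12 + 8 = 18
σ = (2, 4, 3, 1): (-8) + 6 + (-7) + (-7) = -16
σ = (3, 1, 2, 4): 27 + (-3) + 21 + 27 = 72
σ = (3, 1, 4, 2): 27 + (-3) + 25 + (-9) = 40
σ = (3, 2, 1, 4): 27 + 6 + 12 + 27 = 72
σ = (3, 2, 4, 1): 27 + 6 + 25 + (-7) = 51
σ = (3, 4, 1, 2): 27 + 6 + 12 + (-9) = 36
σ = (3, 4, 2, 1): 27 + 6 + 21 + (-7) = 47
σ = (4, 1, 2, 3): 3 + (-3) + 21 + 8 = 29
σ = (4, 1, 3, 2): 3 + (-3) + (-7) + (-9) = -16
σ = (4, 2, 1, 3): 3 + 6 + 12 + 8 = 29
σ = (4, 2, 3, 1): 3 + 6 + (-7) + (-7) = -5
σ = (4, 3, 1, 2): 3 + 20 + 12 + (-9) = 26
σ = (4, 3, 2, 1): 3 + 20 + 21 + (-7) = 37
Optimal value attained by: σ = (2, 4, 3, 1).
Answer: det⊕(W) = -16; verdict: SINGULAR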